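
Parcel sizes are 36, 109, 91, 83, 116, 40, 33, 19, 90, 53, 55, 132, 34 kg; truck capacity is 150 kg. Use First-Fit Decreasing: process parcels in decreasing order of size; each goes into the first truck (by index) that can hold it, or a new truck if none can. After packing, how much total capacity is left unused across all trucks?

159

Sorted descending: 132, 116, 109, 91, 90, 83, 55, 53, 40, 36, 34, 33, 19.
truck 1: place 132 kg, 18 kg left
truck 2: place 116 kg, 34 kg left
truck 3: place 109 kg, 41 kg left
truck 4: place 91 kg, 59 kg left
truck 5: place 90 kg, 60 kg left
truck 6: place 83 kg, 67 kg left
truck 4: place 55 kg, 4 kg left
truck 5: place 53 kg, 7 kg left
truck 3: place 40 kg, 1 kg left
truck 6: place 36 kg, 31 kg left
truck 2: place 34 kg, 0 kg left
truck 7: place 33 kg, 117 kg left
truck 6: place 19 kg, 12 kg left
7 trucks × 150 kg = 1050 kg; used 891 kg; unused 159 kg.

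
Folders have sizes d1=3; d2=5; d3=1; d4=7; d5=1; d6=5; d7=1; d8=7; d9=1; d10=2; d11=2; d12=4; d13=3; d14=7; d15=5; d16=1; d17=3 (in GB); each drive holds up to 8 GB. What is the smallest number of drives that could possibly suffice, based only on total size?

8

Total size = 3 + 5 + 1 + 7 + 1 + 5 + 1 + 7 + 1 + 2 + 2 + 4 + 3 + 7 + 5 + 1 + 3 = 58 GB.
⌈58 / 8⌉ = 8.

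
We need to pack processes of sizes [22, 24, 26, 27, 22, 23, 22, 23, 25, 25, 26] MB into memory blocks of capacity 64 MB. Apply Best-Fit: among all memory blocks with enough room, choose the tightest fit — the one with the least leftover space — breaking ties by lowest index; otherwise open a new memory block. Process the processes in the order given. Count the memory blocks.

memory block 1: place 22 MB, 42 MB left
memory block 1: place 24 MB, 18 MB left
memory block 2: place 26 MB, 38 MB left
memory block 2: place 27 MB, 11 MB left
memory block 3: place 22 MB, 42 MB left
memory block 3: place 23 MB, 19 MB left
memory block 4: place 22 MB, 42 MB left
memory block 4: place 23 MB, 19 MB left
memory block 5: place 25 MB, 39 MB left
memory block 5: place 25 MB, 14 MB left
memory block 6: place 26 MB, 38 MB left
Final memory blocks: [22,24] [26,27] [22,23] [22,23] [25,25] [26].

6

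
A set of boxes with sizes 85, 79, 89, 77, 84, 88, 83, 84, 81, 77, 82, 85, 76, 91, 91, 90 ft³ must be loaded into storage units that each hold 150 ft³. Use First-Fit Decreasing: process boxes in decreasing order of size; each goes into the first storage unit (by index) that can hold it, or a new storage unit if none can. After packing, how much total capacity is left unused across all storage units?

1058

Sorted descending: 91, 91, 90, 89, 88, 85, 85, 84, 84, 83, 82, 81, 79, 77, 77, 76.
storage unit 1: place 91 ft³, 59 ft³ left
storage unit 2: place 91 ft³, 59 ft³ left
storage unit 3: place 90 ft³, 60 ft³ left
storage unit 4: place 89 ft³, 61 ft³ left
storage unit 5: place 88 ft³, 62 ft³ left
storage unit 6: place 85 ft³, 65 ft³ left
storage unit 7: place 85 ft³, 65 ft³ left
storage unit 8: place 84 ft³, 66 ft³ left
storage unit 9: place 84 ft³, 66 ft³ left
storage unit 10: place 83 ft³, 67 ft³ left
storage unit 11: place 82 ft³, 68 ft³ left
storage unit 12: place 81 ft³, 69 ft³ left
storage unit 13: place 79 ft³, 71 ft³ left
storage unit 14: place 77 ft³, 73 ft³ left
storage unit 15: place 77 ft³, 73 ft³ left
storage unit 16: place 76 ft³, 74 ft³ left
16 storage units × 150 ft³ = 2400 ft³; used 1342 ft³; unused 1058 ft³.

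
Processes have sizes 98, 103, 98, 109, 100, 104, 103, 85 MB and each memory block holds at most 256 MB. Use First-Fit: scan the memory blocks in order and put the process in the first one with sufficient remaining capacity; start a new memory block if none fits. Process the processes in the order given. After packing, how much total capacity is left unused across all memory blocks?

98 MB → memory block 1 (remaining 158 MB)
103 MB → memory block 1 (remaining 55 MB)
98 MB → memory block 2 (remaining 158 MB)
109 MB → memory block 2 (remaining 49 MB)
100 MB → memory block 3 (remaining 156 MB)
104 MB → memory block 3 (remaining 52 MB)
103 MB → memory block 4 (remaining 153 MB)
85 MB → memory block 4 (remaining 68 MB)
4 memory blocks × 256 MB = 1024 MB; used 800 MB; unused 224 MB.

224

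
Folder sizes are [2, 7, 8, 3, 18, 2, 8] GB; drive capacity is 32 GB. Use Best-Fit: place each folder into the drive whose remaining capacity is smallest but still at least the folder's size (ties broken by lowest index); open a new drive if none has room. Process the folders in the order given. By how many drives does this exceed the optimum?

Best-Fit: [2,7,8,3,2,8] [18] → 2 drives.
Total size 48 GB; any packing needs at least ⌈48/32⌉ = 2 drives.
So 2 is already optimal.

0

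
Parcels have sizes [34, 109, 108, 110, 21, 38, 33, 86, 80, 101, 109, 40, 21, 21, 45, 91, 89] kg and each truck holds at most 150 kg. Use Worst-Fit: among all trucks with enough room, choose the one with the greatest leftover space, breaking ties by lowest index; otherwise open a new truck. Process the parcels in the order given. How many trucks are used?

9

truck 1: place 34 kg, 116 kg left
truck 1: place 109 kg, 7 kg left
truck 2: place 108 kg, 42 kg left
truck 3: place 110 kg, 40 kg left
truck 2: place 21 kg, 21 kg left
truck 3: place 38 kg, 2 kg left
truck 4: place 33 kg, 117 kg left
truck 4: place 86 kg, 31 kg left
truck 5: place 80 kg, 70 kg left
truck 6: place 101 kg, 49 kg left
truck 7: place 109 kg, 41 kg left
truck 5: place 40 kg, 30 kg left
truck 6: place 21 kg, 28 kg left
truck 7: place 21 kg, 20 kg left
truck 8: place 45 kg, 105 kg left
truck 8: place 91 kg, 14 kg left
truck 9: place 89 kg, 61 kg left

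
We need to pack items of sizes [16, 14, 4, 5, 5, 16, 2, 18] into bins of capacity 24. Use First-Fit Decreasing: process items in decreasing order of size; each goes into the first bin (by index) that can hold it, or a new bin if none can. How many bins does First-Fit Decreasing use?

Sorted descending: 18, 16, 16, 14, 5, 5, 4, 2.
Put 18 in bin 1; 6 remain.
Put 16 in bin 2; 8 remain.
Put 16 in bin 3; 8 remain.
Put 14 in bin 4; 10 remain.
Put 5 in bin 1; 1 remain.
Put 5 in bin 2; 3 remain.
Put 4 in bin 3; 4 remain.
Put 2 in bin 2; 1 remain.

4 bins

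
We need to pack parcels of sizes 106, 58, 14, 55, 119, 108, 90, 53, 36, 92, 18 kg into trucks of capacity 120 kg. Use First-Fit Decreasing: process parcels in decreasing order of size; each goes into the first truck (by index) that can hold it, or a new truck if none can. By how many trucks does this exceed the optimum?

0

First-Fit Decreasing: [119] [108] [106,14] [92,18] [90] [58,55] [53,36] → 7 trucks.
Total size 749 kg; any packing needs at least ⌈749/120⌉ = 7 trucks.
So 7 is already optimal.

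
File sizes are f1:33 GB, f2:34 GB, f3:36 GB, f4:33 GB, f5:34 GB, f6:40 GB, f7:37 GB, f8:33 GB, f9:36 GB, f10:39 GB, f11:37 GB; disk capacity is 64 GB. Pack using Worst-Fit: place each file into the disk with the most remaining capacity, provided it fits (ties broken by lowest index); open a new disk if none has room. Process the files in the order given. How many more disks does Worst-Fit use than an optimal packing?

Worst-Fit: [33] [34] [36] [33] [34] [40] [37] [33] [36] [39] [37] → 11 disks.
11 files exceed 32 GB (half the capacity), and no two of those can share a disk, so at least 11 disks are needed.
So 11 is already optimal.

0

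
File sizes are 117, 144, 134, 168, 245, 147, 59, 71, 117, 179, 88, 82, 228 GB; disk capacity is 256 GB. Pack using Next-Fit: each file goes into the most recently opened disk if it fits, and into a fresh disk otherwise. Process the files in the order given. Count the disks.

10 disks

Put 117 GB in disk 1; 139 GB remain.
Put 144 GB in disk 2; 112 GB remain.
Put 134 GB in disk 3; 122 GB remain.
Put 168 GB in disk 4; 88 GB remain.
Put 245 GB in disk 5; 11 GB remain.
Put 147 GB in disk 6; 109 GB remain.
Put 59 GB in disk 6; 50 GB remain.
Put 71 GB in disk 7; 185 GB remain.
Put 117 GB in disk 7; 68 GB remain.
Put 179 GB in disk 8; 77 GB remain.
Put 88 GB in disk 9; 168 GB remain.
Put 82 GB in disk 9; 86 GB remain.
Put 228 GB in disk 10; 28 GB remain.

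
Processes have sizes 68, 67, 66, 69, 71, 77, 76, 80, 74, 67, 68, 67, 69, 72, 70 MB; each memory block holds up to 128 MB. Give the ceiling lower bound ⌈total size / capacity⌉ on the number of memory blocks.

Total size = 68 + 67 + 66 + 69 + 71 + 77 + 76 + 80 + 74 + 67 + 68 + 67 + 69 + 72 + 70 = 1061 MB.
⌈1061 / 128⌉ = 9.

9 memory blocks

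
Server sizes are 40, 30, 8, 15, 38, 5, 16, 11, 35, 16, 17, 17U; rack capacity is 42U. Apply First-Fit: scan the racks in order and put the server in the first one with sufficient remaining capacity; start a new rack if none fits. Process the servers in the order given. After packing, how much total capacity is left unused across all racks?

46

rack 1: place 40U, 2U left
rack 2: place 30U, 12U left
rack 2: place 8U, 4U left
rack 3: place 15U, 27U left
rack 4: place 38U, 4U left
rack 3: place 5U, 22U left
rack 3: place 16U, 6U left
rack 5: place 11U, 31U left
rack 6: place 35U, 7U left
rack 5: place 16U, 15U left
rack 7: place 17U, 25U left
rack 7: place 17U, 8U left
7 racks × 42U = 294U; used 248U; unused 46U.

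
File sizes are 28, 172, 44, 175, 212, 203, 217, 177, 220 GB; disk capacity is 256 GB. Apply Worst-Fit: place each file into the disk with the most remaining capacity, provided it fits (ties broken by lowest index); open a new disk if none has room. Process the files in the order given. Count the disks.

Put 28 GB in disk 1; 228 GB remain.
Put 172 GB in disk 1; 56 GB remain.
Put 44 GB in disk 1; 12 GB remain.
Put 175 GB in disk 2; 81 GB remain.
Put 212 GB in disk 3; 44 GB remain.
Put 203 GB in disk 4; 53 GB remain.
Put 217 GB in disk 5; 39 GB remain.
Put 177 GB in disk 6; 79 GB remain.
Put 220 GB in disk 7; 36 GB remain.

7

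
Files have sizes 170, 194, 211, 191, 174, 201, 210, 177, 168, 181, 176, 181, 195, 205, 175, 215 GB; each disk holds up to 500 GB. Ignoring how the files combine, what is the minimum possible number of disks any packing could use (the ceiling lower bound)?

7

Total size = 170 + 194 + 211 + 191 + 174 + 201 + 210 + 177 + 168 + 181 + 176 + 181 + 195 + 205 + 175 + 215 = 3024 GB.
⌈3024 / 500⌉ = 7.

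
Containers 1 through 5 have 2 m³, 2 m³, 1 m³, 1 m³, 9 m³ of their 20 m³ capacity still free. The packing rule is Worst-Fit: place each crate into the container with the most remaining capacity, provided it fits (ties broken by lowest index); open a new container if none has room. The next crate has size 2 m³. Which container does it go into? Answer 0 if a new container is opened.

5

Containers with room: container 1 (2 m³), container 2 (2 m³), container 5 (9 m³).
Most room is container 5 with 9 m³ free.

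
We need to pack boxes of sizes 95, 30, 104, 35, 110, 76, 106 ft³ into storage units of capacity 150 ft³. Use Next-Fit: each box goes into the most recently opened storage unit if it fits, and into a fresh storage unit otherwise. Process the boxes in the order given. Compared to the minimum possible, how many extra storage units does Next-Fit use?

0

Next-Fit: [95,30] [104,35] [110] [76] [106] → 5 storage units.
5 boxes exceed 75 ft³ (half the capacity), and no two of those can share a storage unit, so at least 5 storage units are needed.
So 5 is already optimal.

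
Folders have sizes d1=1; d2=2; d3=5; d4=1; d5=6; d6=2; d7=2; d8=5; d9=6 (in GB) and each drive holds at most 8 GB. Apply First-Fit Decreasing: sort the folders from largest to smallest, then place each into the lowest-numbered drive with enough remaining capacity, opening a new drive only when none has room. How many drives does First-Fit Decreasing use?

4 drives

Sorted descending: 6, 6, 5, 5, 2, 2, 2, 1, 1.
drive 1: place 6 GB, 2 GB left
drive 2: place 6 GB, 2 GB left
drive 3: place 5 GB, 3 GB left
drive 4: place 5 GB, 3 GB left
drive 1: place 2 GB, 0 GB left
drive 2: place 2 GB, 0 GB left
drive 3: place 2 GB, 1 GB left
drive 3: place 1 GB, 0 GB left
drive 4: place 1 GB, 2 GB left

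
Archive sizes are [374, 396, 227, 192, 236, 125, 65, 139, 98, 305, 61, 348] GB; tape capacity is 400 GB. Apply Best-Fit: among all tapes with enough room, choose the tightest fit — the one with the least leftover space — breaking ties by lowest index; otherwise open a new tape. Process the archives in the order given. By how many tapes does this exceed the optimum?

0

Best-Fit: [374] [396] [227,65,98] [192,139,61] [236,125] [305] [348] → 7 tapes.
Total size 2566 GB; any packing needs at least ⌈2566/400⌉ = 7 tapes.
So 7 is already optimal.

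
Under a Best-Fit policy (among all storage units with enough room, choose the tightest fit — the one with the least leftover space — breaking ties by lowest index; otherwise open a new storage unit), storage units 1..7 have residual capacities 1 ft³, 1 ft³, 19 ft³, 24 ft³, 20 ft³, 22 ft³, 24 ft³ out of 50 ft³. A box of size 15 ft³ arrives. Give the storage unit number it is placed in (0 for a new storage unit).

Storage units with room: storage unit 3 (19 ft³), storage unit 4 (24 ft³), storage unit 5 (20 ft³), storage unit 6 (22 ft³), storage unit 7 (24 ft³).
Tightest fit is storage unit 3 with 19 ft³ free.

3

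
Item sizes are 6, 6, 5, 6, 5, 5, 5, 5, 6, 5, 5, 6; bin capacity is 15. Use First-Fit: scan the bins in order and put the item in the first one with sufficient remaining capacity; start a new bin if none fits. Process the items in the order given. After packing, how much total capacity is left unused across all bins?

25

Put 6 in bin 1; 9 remain.
Put 6 in bin 1; 3 remain.
Put 5 in bin 2; 10 remain.
Put 6 in bin 2; 4 remain.
Put 5 in bin 3; 10 remain.
Put 5 in bin 3; 5 remain.
Put 5 in bin 3; 0 remain.
Put 5 in bin 4; 10 remain.
Put 6 in bin 4; 4 remain.
Put 5 in bin 5; 10 remain.
Put 5 in bin 5; 5 remain.
Put 6 in bin 6; 9 remain.
6 bins × 15 = 90; used 65; unused 25.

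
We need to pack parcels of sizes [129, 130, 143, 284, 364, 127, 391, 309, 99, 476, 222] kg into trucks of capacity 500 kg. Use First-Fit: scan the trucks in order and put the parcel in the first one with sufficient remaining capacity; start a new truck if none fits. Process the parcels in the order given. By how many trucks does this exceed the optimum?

First-Fit: [129,130,143] [284,127] [364,99] [391] [309] [476] [222] → 7 trucks.
Total size 2674 kg; any packing needs at least ⌈2674/500⌉ = 6 trucks.
An optimal packing achieves that bound: [476] [391,99] [364,130] [309,143] [284,129] [222,127] → 6 trucks.
Excess: 7 − 6 = 1.

1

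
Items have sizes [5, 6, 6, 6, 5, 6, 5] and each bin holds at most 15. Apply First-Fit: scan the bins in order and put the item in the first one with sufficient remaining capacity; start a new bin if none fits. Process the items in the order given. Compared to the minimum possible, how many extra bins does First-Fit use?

1

First-Fit: [5,6] [6,6] [5,6] [5] → 4 bins.
Total size 39; any packing needs at least ⌈39/15⌉ = 3 bins.
An optimal packing achieves that bound: [6,6] [6,6] [5,5,5] → 3 bins.
Excess: 4 − 3 = 1.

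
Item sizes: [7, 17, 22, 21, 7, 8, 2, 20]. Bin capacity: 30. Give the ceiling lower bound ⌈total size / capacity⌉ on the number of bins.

4

Total size = 7 + 17 + 22 + 21 + 7 + 8 + 2 + 20 = 104.
⌈104 / 30⌉ = 4.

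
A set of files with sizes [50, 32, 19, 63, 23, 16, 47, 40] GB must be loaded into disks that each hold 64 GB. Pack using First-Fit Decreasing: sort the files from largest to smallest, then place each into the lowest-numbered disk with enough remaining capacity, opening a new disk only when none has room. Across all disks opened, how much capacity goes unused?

Sorted descending: 63, 50, 47, 40, 32, 23, 19, 16.
disk 1: place 63 GB, 1 GB left
disk 2: place 50 GB, 14 GB left
disk 3: place 47 GB, 17 GB left
disk 4: place 40 GB, 24 GB left
disk 5: place 32 GB, 32 GB left
disk 4: place 23 GB, 1 GB left
disk 5: place 19 GB, 13 GB left
disk 3: place 16 GB, 1 GB left
5 disks × 64 GB = 320 GB; used 290 GB; unused 30 GB.

30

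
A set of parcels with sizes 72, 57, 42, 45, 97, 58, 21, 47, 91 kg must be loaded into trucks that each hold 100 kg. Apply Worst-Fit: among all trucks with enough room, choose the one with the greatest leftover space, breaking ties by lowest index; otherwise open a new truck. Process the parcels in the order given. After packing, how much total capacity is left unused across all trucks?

Put 72 kg in truck 1; 28 kg remain.
Put 57 kg in truck 2; 43 kg remain.
Put 42 kg in truck 2; 1 kg remain.
Put 45 kg in truck 3; 55 kg remain.
Put 97 kg in truck 4; 3 kg remain.
Put 58 kg in truck 5; 42 kg remain.
Put 21 kg in truck 3; 34 kg remain.
Put 47 kg in truck 6; 53 kg remain.
Put 91 kg in truck 7; 9 kg remain.
7 trucks × 100 kg = 700 kg; used 530 kg; unused 170 kg.

170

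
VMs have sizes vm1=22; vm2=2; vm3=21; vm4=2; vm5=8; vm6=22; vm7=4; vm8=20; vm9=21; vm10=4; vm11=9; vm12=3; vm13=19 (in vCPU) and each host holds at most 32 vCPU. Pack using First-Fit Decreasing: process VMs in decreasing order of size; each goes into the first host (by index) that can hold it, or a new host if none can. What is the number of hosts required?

6

Sorted descending: 22, 22, 21, 21, 20, 19, 9, 8, 4, 4, 3, 2, 2.
Put 22 vCPU in host 1; 10 vCPU remain.
Put 22 vCPU in host 2; 10 vCPU remain.
Put 21 vCPU in host 3; 11 vCPU remain.
Put 21 vCPU in host 4; 11 vCPU remain.
Put 20 vCPU in host 5; 12 vCPU remain.
Put 19 vCPU in host 6; 13 vCPU remain.
Put 9 vCPU in host 1; 1 vCPU remain.
Put 8 vCPU in host 2; 2 vCPU remain.
Put 4 vCPU in host 3; 7 vCPU remain.
Put 4 vCPU in host 3; 3 vCPU remain.
Put 3 vCPU in host 3; 0 vCPU remain.
Put 2 vCPU in host 2; 0 vCPU remain.
Put 2 vCPU in host 4; 9 vCPU remain.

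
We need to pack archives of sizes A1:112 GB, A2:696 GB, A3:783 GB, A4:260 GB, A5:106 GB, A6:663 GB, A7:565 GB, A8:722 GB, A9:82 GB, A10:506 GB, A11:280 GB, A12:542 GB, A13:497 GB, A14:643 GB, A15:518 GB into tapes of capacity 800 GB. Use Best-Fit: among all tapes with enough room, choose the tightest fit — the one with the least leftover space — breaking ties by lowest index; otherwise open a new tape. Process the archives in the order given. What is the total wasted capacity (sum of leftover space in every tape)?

1825

tape 1: place A1 (112 GB), 688 GB left
tape 2: place A2 (696 GB), 104 GB left
tape 3: place A3 (783 GB), 17 GB left
tape 1: place A4 (260 GB), 428 GB left
tape 1: place A5 (106 GB), 322 GB left
tape 4: place A6 (663 GB), 137 GB left
tape 5: place A7 (565 GB), 235 GB left
tape 6: place A8 (722 GB), 78 GB left
tape 2: place A9 (82 GB), 22 GB left
tape 7: place A10 (506 GB), 294 GB left
tape 7: place A11 (280 GB), 14 GB left
tape 8: place A12 (542 GB), 258 GB left
tape 9: place A13 (497 GB), 303 GB left
tape 10: place A14 (643 GB), 157 GB left
tape 11: place A15 (518 GB), 282 GB left
11 tapes × 800 GB = 8800 GB; used 6975 GB; unused 1825 GB.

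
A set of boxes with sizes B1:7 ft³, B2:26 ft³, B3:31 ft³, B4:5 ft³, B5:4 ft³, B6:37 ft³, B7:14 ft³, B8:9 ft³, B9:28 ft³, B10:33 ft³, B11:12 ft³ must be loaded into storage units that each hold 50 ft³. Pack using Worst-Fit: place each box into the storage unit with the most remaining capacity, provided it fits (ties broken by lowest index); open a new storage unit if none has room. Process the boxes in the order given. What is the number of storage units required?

storage unit 1: place B1 (7 ft³), 43 ft³ left
storage unit 1: place B2 (26 ft³), 17 ft³ left
storage unit 2: place B3 (31 ft³), 19 ft³ left
storage unit 2: place B4 (5 ft³), 14 ft³ left
storage unit 1: place B5 (4 ft³), 13 ft³ left
storage unit 3: place B6 (37 ft³), 13 ft³ left
storage unit 2: place B7 (14 ft³), 0 ft³ left
storage unit 1: place B8 (9 ft³), 4 ft³ left
storage unit 4: place B9 (28 ft³), 22 ft³ left
storage unit 5: place B10 (33 ft³), 17 ft³ left
storage unit 4: place B11 (12 ft³), 10 ft³ left

5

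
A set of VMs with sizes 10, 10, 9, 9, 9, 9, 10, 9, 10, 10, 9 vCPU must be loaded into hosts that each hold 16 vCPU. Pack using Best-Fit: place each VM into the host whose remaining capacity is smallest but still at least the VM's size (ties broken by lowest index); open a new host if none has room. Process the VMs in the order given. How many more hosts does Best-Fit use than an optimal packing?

Best-Fit: [10] [10] [9] [9] [9] [9] [10] [9] [10] [10] [9] → 11 hosts.
11 VMs exceed 8 vCPU (half the capacity), and no two of those can share a host, so at least 11 hosts are needed.
So 11 is already optimal.

0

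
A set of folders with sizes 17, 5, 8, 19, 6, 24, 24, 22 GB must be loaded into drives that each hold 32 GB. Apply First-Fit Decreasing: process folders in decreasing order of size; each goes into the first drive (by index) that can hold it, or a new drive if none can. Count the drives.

Sorted descending: 24, 24, 22, 19, 17, 8, 6, 5.
drive 1: place 24 GB, 8 GB left
drive 2: place 24 GB, 8 GB left
drive 3: place 22 GB, 10 GB left
drive 4: place 19 GB, 13 GB left
drive 5: place 17 GB, 15 GB left
drive 1: place 8 GB, 0 GB left
drive 2: place 6 GB, 2 GB left
drive 3: place 5 GB, 5 GB left

5 drives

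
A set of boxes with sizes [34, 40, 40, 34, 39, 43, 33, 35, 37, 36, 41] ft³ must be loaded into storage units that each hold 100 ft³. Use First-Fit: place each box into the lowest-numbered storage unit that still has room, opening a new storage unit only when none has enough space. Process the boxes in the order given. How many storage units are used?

6

34 ft³ → storage unit 1 (remaining 66 ft³)
40 ft³ → storage unit 1 (remaining 26 ft³)
40 ft³ → storage unit 2 (remaining 60 ft³)
34 ft³ → storage unit 2 (remaining 26 ft³)
39 ft³ → storage unit 3 (remaining 61 ft³)
43 ft³ → storage unit 3 (remaining 18 ft³)
33 ft³ → storage unit 4 (remaining 67 ft³)
35 ft³ → storage unit 4 (remaining 32 ft³)
37 ft³ → storage unit 5 (remaining 63 ft³)
36 ft³ → storage unit 5 (remaining 27 ft³)
41 ft³ → storage unit 6 (remaining 59 ft³)
Final storage units: [34,40] [40,34] [39,43] [33,35] [37,36] [41].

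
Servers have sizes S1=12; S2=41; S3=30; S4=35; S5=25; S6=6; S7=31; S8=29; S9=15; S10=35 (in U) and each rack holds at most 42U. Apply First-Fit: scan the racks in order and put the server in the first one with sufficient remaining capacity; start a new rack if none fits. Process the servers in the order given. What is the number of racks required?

S1 (12U) → rack 1 (remaining 30U)
S2 (41U) → rack 2 (remaining 1U)
S3 (30U) → rack 1 (remaining 0U)
S4 (35U) → rack 3 (remaining 7U)
S5 (25U) → rack 4 (remaining 17U)
S6 (6U) → rack 3 (remaining 1U)
S7 (31U) → rack 5 (remaining 11U)
S8 (29U) → rack 6 (remaining 13U)
S9 (15U) → rack 4 (remaining 2U)
S10 (35U) → rack 7 (remaining 7U)

7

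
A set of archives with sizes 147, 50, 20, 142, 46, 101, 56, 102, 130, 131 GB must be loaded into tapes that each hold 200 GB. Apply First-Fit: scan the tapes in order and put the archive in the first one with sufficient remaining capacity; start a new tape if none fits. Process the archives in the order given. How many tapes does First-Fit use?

6

Put 147 GB in tape 1; 53 GB remain.
Put 50 GB in tape 1; 3 GB remain.
Put 20 GB in tape 2; 180 GB remain.
Put 142 GB in tape 2; 38 GB remain.
Put 46 GB in tape 3; 154 GB remain.
Put 101 GB in tape 3; 53 GB remain.
Put 56 GB in tape 4; 144 GB remain.
Put 102 GB in tape 4; 42 GB remain.
Put 130 GB in tape 5; 70 GB remain.
Put 131 GB in tape 6; 69 GB remain.
Final tapes: [147,50] [20,142] [46,101] [56,102] [130] [131].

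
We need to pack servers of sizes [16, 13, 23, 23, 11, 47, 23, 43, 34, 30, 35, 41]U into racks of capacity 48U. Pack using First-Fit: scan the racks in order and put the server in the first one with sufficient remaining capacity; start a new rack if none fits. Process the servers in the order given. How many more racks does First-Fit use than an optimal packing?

First-Fit: [16,13,11] [23,23] [47] [23] [43] [34] [30] [35] [41] → 9 racks.
Total size 339U; any packing needs at least ⌈339/48⌉ = 8 racks.
An optimal packing achieves that bound: [47] [43] [41] [35,13] [34,11] [30,16] [23,23] [23] → 8 racks.
Excess: 9 − 8 = 1.

1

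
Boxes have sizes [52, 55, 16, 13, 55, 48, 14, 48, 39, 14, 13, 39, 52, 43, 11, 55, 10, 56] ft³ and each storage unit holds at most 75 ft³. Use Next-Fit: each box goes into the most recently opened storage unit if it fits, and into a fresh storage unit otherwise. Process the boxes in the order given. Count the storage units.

11

52 ft³ → storage unit 1 (remaining 23 ft³)
55 ft³ → storage unit 2 (remaining 20 ft³)
16 ft³ → storage unit 2 (remaining 4 ft³)
13 ft³ → storage unit 3 (remaining 62 ft³)
55 ft³ → storage unit 3 (remaining 7 ft³)
48 ft³ → storage unit 4 (remaining 27 ft³)
14 ft³ → storage unit 4 (remaining 13 ft³)
48 ft³ → storage unit 5 (remaining 27 ft³)
39 ft³ → storage unit 6 (remaining 36 ft³)
14 ft³ → storage unit 6 (remaining 22 ft³)
13 ft³ → storage unit 6 (remaining 9 ft³)
39 ft³ → storage unit 7 (remaining 36 ft³)
52 ft³ → storage unit 8 (remaining 23 ft³)
43 ft³ → storage unit 9 (remaining 32 ft³)
11 ft³ → storage unit 9 (remaining 21 ft³)
55 ft³ → storage unit 10 (remaining 20 ft³)
10 ft³ → storage unit 10 (remaining 10 ft³)
56 ft³ → storage unit 11 (remaining 19 ft³)
Final storage units: [52] [55,16] [13,55] [48,14] [48] [39,14,13] [39] [52] [43,11] [55,10] [56].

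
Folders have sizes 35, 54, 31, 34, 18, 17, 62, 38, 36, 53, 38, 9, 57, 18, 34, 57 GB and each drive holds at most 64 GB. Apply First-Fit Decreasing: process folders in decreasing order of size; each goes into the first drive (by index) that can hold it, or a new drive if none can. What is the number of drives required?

Sorted descending: 62, 57, 57, 54, 53, 38, 38, 36, 35, 34, 34, 31, 18, 18, 17, 9.
62 GB → drive 1 (remaining 2 GB)
57 GB → drive 2 (remaining 7 GB)
57 GB → drive 3 (remaining 7 GB)
54 GB → drive 4 (remaining 10 GB)
53 GB → drive 5 (remaining 11 GB)
38 GB → drive 6 (remaining 26 GB)
38 GB → drive 7 (remaining 26 GB)
36 GB → drive 8 (remaining 28 GB)
35 GB → drive 9 (remaining 29 GB)
34 GB → drive 10 (remaining 30 GB)
34 GB → drive 11 (remaining 30 GB)
31 GB → drive 12 (remaining 33 GB)
18 GB → drive 6 (remaining 8 GB)
18 GB → drive 7 (remaining 8 GB)
17 GB → drive 8 (remaining 11 GB)
9 GB → drive 4 (remaining 1 GB)

12 drives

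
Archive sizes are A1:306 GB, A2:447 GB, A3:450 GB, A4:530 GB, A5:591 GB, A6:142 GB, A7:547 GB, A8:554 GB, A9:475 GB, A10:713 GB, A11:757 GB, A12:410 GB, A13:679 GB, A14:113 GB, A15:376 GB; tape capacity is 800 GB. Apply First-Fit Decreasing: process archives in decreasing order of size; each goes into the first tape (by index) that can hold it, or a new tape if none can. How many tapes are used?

11 tapes

Sorted descending: 757, 713, 679, 591, 554, 547, 530, 475, 450, 447, 410, 376, 306, 142, 113.
Put 757 GB in tape 1; 43 GB remain.
Put 713 GB in tape 2; 87 GB remain.
Put 679 GB in tape 3; 121 GB remain.
Put 591 GB in tape 4; 209 GB remain.
Put 554 GB in tape 5; 246 GB remain.
Put 547 GB in tape 6; 253 GB remain.
Put 530 GB in tape 7; 270 GB remain.
Put 475 GB in tape 8; 325 GB remain.
Put 450 GB in tape 9; 350 GB remain.
Put 447 GB in tape 10; 353 GB remain.
Put 410 GB in tape 11; 390 GB remain.
Put 376 GB in tape 11; 14 GB remain.
Put 306 GB in tape 8; 19 GB remain.
Put 142 GB in tape 4; 67 GB remain.
Put 113 GB in tape 3; 8 GB remain.
Final tapes: [757] [713] [679,113] [591,142] [554] [547] [530] [475,306] [450] [447] [410,376].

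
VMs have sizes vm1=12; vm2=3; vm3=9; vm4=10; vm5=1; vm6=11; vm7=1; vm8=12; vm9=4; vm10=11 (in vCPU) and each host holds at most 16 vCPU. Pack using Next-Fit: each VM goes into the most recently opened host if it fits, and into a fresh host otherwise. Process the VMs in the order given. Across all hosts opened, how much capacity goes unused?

22

vm1 (12 vCPU) → host 1 (remaining 4 vCPU)
vm2 (3 vCPU) → host 1 (remaining 1 vCPU)
vm3 (9 vCPU) → host 2 (remaining 7 vCPU)
vm4 (10 vCPU) → host 3 (remaining 6 vCPU)
vm5 (1 vCPU) → host 3 (remaining 5 vCPU)
vm6 (11 vCPU) → host 4 (remaining 5 vCPU)
vm7 (1 vCPU) → host 4 (remaining 4 vCPU)
vm8 (12 vCPU) → host 5 (remaining 4 vCPU)
vm9 (4 vCPU) → host 5 (remaining 0 vCPU)
vm10 (11 vCPU) → host 6 (remaining 5 vCPU)
6 hosts × 16 vCPU = 96 vCPU; used 74 vCPU; unused 22 vCPU.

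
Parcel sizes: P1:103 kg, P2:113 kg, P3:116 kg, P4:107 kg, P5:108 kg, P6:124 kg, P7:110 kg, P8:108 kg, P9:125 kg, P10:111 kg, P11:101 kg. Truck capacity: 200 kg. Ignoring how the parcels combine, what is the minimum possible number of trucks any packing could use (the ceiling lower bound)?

7 trucks

Total size = 103 + 113 + 116 + 107 + 108 + 124 + 110 + 108 + 125 + 111 + 101 = 1226 kg.
⌈1226 / 200⌉ = 7.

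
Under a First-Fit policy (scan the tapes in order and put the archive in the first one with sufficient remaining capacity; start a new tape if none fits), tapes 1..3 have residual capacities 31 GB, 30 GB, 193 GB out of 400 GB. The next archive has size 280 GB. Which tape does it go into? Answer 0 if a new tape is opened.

0

No tape has ≥ 280 GB free, so a new tape is opened.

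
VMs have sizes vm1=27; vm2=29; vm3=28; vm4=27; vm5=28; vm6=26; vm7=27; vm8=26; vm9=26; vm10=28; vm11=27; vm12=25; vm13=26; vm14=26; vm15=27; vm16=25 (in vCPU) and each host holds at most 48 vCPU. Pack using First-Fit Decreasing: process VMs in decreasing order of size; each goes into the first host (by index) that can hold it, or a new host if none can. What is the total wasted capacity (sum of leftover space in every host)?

Sorted descending: 29, 28, 28, 28, 27, 27, 27, 27, 27, 26, 26, 26, 26, 26, 25, 25.
Put 29 vCPU in host 1; 19 vCPU remain.
Put 28 vCPU in host 2; 20 vCPU remain.
Put 28 vCPU in host 3; 20 vCPU remain.
Put 28 vCPU in host 4; 20 vCPU remain.
Put 27 vCPU in host 5; 21 vCPU remain.
Put 27 vCPU in host 6; 21 vCPU remain.
Put 27 vCPU in host 7; 21 vCPU remain.
Put 27 vCPU in host 8; 21 vCPU remain.
Put 27 vCPU in host 9; 21 vCPU remain.
Put 26 vCPU in host 10; 22 vCPU remain.
Put 26 vCPU in host 11; 22 vCPU remain.
Put 26 vCPU in host 12; 22 vCPU remain.
Put 26 vCPU in host 13; 22 vCPU remain.
Put 26 vCPU in host 14; 22 vCPU remain.
Put 25 vCPU in host 15; 23 vCPU remain.
Put 25 vCPU in host 16; 23 vCPU remain.
16 hosts × 48 vCPU = 768 vCPU; used 428 vCPU; unused 340 vCPU.

340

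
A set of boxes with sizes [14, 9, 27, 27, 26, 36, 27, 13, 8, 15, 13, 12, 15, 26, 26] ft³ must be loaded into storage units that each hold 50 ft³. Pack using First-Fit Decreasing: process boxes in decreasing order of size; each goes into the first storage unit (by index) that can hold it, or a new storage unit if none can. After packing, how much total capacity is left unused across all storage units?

56

Sorted descending: 36, 27, 27, 27, 26, 26, 26, 15, 15, 14, 13, 13, 12, 9, 8.
36 ft³ → storage unit 1 (remaining 14 ft³)
27 ft³ → storage unit 2 (remaining 23 ft³)
27 ft³ → storage unit 3 (remaining 23 ft³)
27 ft³ → storage unit 4 (remaining 23 ft³)
26 ft³ → storage unit 5 (remaining 24 ft³)
26 ft³ → storage unit 6 (remaining 24 ft³)
26 ft³ → storage unit 7 (remaining 24 ft³)
15 ft³ → storage unit 2 (remaining 8 ft³)
15 ft³ → storage unit 3 (remaining 8 ft³)
14 ft³ → storage unit 1 (remaining 0 ft³)
13 ft³ → storage unit 4 (remaining 10 ft³)
13 ft³ → storage unit 5 (remaining 11 ft³)
12 ft³ → storage unit 6 (remaining 12 ft³)
9 ft³ → storage unit 4 (remaining 1 ft³)
8 ft³ → storage unit 2 (remaining 0 ft³)
7 storage units × 50 ft³ = 350 ft³; used 294 ft³; unused 56 ft³.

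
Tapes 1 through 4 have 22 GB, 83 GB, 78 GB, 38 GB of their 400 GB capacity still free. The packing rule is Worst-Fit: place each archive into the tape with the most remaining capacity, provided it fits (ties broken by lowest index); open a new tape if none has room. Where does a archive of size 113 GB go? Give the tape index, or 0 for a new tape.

0

No tape has ≥ 113 GB free, so a new tape is opened.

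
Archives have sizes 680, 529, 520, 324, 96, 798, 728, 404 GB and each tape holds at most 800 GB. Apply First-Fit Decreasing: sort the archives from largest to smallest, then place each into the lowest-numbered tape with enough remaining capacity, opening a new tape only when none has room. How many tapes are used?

Sorted descending: 798, 728, 680, 529, 520, 404, 324, 96.
tape 1: place 798 GB, 2 GB left
tape 2: place 728 GB, 72 GB left
tape 3: place 680 GB, 120 GB left
tape 4: place 529 GB, 271 GB left
tape 5: place 520 GB, 280 GB left
tape 6: place 404 GB, 396 GB left
tape 6: place 324 GB, 72 GB left
tape 3: place 96 GB, 24 GB left
Final tapes: [798] [728] [680,96] [529] [520] [404,324].

6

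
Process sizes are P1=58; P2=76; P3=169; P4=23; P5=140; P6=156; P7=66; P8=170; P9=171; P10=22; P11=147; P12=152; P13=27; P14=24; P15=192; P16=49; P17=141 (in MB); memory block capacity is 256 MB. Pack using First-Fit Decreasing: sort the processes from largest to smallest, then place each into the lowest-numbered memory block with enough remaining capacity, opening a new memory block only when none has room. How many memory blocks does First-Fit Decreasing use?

Sorted descending: 192, 171, 170, 169, 156, 152, 147, 141, 140, 76, 66, 58, 49, 27, 24, 23, 22.
memory block 1: place 192 MB, 64 MB left
memory block 2: place 171 MB, 85 MB left
memory block 3: place 170 MB, 86 MB left
memory block 4: place 169 MB, 87 MB left
memory block 5: place 156 MB, 100 MB left
memory block 6: place 152 MB, 104 MB left
memory block 7: place 147 MB, 109 MB left
memory block 8: place 141 MB, 115 MB left
memory block 9: place 140 MB, 116 MB left
memory block 2: place 76 MB, 9 MB left
memory block 3: place 66 MB, 20 MB left
memory block 1: place 58 MB, 6 MB left
memory block 4: place 49 MB, 38 MB left
memory block 4: place 27 MB, 11 MB left
memory block 5: place 24 MB, 76 MB left
memory block 5: place 23 MB, 53 MB left
memory block 5: place 22 MB, 31 MB left

9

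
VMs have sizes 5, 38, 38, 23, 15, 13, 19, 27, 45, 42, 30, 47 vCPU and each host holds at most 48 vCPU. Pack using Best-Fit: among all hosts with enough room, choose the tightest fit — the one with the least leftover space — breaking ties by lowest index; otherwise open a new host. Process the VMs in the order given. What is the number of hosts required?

9 hosts

host 1: place 5 vCPU, 43 vCPU left
host 1: place 38 vCPU, 5 vCPU left
host 2: place 38 vCPU, 10 vCPU left
host 3: place 23 vCPU, 25 vCPU left
host 3: place 15 vCPU, 10 vCPU left
host 4: place 13 vCPU, 35 vCPU left
host 4: place 19 vCPU, 16 vCPU left
host 5: place 27 vCPU, 21 vCPU left
host 6: place 45 vCPU, 3 vCPU left
host 7: place 42 vCPU, 6 vCPU left
host 8: place 30 vCPU, 18 vCPU left
host 9: place 47 vCPU, 1 vCPU left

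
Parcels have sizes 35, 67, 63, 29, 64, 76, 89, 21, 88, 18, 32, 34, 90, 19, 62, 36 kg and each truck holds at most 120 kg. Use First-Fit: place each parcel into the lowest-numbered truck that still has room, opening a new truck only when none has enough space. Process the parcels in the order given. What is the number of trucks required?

8

35 kg → truck 1 (remaining 85 kg)
67 kg → truck 1 (remaining 18 kg)
63 kg → truck 2 (remaining 57 kg)
29 kg → truck 2 (remaining 28 kg)
64 kg → truck 3 (remaining 56 kg)
76 kg → truck 4 (remaining 44 kg)
89 kg → truck 5 (remaining 31 kg)
21 kg → truck 2 (remaining 7 kg)
88 kg → truck 6 (remaining 32 kg)
18 kg → truck 1 (remaining 0 kg)
32 kg → truck 3 (remaining 24 kg)
34 kg → truck 4 (remaining 10 kg)
90 kg → truck 7 (remaining 30 kg)
19 kg → truck 3 (remaining 5 kg)
62 kg → truck 8 (remaining 58 kg)
36 kg → truck 8 (remaining 22 kg)
Final trucks: [35,67,18] [63,29,21] [64,32,19] [76,34] [89] [88] [90] [62,36].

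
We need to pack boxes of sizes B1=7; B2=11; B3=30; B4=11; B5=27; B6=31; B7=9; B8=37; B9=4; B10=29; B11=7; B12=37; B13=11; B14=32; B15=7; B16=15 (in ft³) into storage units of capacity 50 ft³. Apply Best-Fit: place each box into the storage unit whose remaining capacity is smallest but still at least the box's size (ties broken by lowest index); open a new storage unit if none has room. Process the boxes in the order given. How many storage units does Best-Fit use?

7

storage unit 1: place B1 (7 ft³), 43 ft³ left
storage unit 1: place B2 (11 ft³), 32 ft³ left
storage unit 1: place B3 (30 ft³), 2 ft³ left
storage unit 2: place B4 (11 ft³), 39 ft³ left
storage unit 2: place B5 (27 ft³), 12 ft³ left
storage unit 3: place B6 (31 ft³), 19 ft³ left
storage unit 2: place B7 (9 ft³), 3 ft³ left
storage unit 4: place B8 (37 ft³), 13 ft³ left
storage unit 4: place B9 (4 ft³), 9 ft³ left
storage unit 5: place B10 (29 ft³), 21 ft³ left
storage unit 4: place B11 (7 ft³), 2 ft³ left
storage unit 6: place B12 (37 ft³), 13 ft³ left
storage unit 6: place B13 (11 ft³), 2 ft³ left
storage unit 7: place B14 (32 ft³), 18 ft³ left
storage unit 7: place B15 (7 ft³), 11 ft³ left
storage unit 3: place B16 (15 ft³), 4 ft³ left
Final storage units: [7,11,30] [11,27,9] [31,15] [37,4,7] [29] [37,11] [32,7].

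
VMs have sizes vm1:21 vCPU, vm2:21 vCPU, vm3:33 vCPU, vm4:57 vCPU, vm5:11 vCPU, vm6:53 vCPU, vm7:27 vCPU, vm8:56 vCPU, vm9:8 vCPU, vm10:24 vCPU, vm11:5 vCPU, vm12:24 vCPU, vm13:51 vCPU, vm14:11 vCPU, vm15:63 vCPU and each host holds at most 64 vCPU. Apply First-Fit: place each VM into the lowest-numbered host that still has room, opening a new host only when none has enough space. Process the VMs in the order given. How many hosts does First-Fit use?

8 hosts

vm1 (21 vCPU) → host 1 (remaining 43 vCPU)
vm2 (21 vCPU) → host 1 (remaining 22 vCPU)
vm3 (33 vCPU) → host 2 (remaining 31 vCPU)
vm4 (57 vCPU) → host 3 (remaining 7 vCPU)
vm5 (11 vCPU) → host 1 (remaining 11 vCPU)
vm6 (53 vCPU) → host 4 (remaining 11 vCPU)
vm7 (27 vCPU) → host 2 (remaining 4 vCPU)
vm8 (56 vCPU) → host 5 (remaining 8 vCPU)
vm9 (8 vCPU) → host 1 (remaining 3 vCPU)
vm10 (24 vCPU) → host 6 (remaining 40 vCPU)
vm11 (5 vCPU) → host 3 (remaining 2 vCPU)
vm12 (24 vCPU) → host 6 (remaining 16 vCPU)
vm13 (51 vCPU) → host 7 (remaining 13 vCPU)
vm14 (11 vCPU) → host 4 (remaining 0 vCPU)
vm15 (63 vCPU) → host 8 (remaining 1 vCPU)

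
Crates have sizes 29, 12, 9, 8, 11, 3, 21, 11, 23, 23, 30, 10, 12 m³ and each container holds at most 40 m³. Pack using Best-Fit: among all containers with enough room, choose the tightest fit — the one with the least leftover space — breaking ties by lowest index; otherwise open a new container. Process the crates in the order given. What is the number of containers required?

6 containers

Put 29 m³ in container 1; 11 m³ remain.
Put 12 m³ in container 2; 28 m³ remain.
Put 9 m³ in container 1; 2 m³ remain.
Put 8 m³ in container 2; 20 m³ remain.
Put 11 m³ in container 2; 9 m³ remain.
Put 3 m³ in container 2; 6 m³ remain.
Put 21 m³ in container 3; 19 m³ remain.
Put 11 m³ in container 3; 8 m³ remain.
Put 23 m³ in container 4; 17 m³ remain.
Put 23 m³ in container 5; 17 m³ remain.
Put 30 m³ in container 6; 10 m³ remain.
Put 10 m³ in container 6; 0 m³ remain.
Put 12 m³ in container 4; 5 m³ remain.
Final containers: [29,9] [12,8,11,3] [21,11] [23,12] [23] [30,10].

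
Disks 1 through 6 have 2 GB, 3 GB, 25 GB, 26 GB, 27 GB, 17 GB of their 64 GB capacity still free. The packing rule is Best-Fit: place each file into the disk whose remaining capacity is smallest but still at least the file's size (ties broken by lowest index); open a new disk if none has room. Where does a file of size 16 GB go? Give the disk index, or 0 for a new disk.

6

Disks with room: disk 3 (25 GB), disk 4 (26 GB), disk 5 (27 GB), disk 6 (17 GB).
Tightest fit is disk 6 with 17 GB free.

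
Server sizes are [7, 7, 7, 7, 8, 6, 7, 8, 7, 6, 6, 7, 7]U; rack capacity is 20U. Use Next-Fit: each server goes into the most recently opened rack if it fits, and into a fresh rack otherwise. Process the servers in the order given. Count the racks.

7U → rack 1 (remaining 13U)
7U → rack 1 (remaining 6U)
7U → rack 2 (remaining 13U)
7U → rack 2 (remaining 6U)
8U → rack 3 (remaining 12U)
6U → rack 3 (remaining 6U)
7U → rack 4 (remaining 13U)
8U → rack 4 (remaining 5U)
7U → rack 5 (remaining 13U)
6U → rack 5 (remaining 7U)
6U → rack 5 (remaining 1U)
7U → rack 6 (remaining 13U)
7U → rack 6 (remaining 6U)

6 racks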